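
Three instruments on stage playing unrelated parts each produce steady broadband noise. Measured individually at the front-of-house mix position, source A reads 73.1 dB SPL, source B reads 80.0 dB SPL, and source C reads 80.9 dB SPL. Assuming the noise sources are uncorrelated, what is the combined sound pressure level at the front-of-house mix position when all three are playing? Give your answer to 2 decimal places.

83.86 dB SPL

Incoherent sources sum as intensities:
L_total = 10·log₁₀(10^(73.1/10) + 10^(80.0/10) + 10^(80.9/10)) = 10·log₁₀(243400000) = 83.86 dB SPL.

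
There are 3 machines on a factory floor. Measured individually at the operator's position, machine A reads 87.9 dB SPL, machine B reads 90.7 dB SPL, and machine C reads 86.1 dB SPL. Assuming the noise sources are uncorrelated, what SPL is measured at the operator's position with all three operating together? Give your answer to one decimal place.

Incoherent sources sum as intensities:
L_total = 10·log₁₀(10^(87.9/10) + 10^(90.7/10) + 10^(86.1/10)) = 10·log₁₀(2199000000) = 93.4 dB SPL.

93.4 dB SPL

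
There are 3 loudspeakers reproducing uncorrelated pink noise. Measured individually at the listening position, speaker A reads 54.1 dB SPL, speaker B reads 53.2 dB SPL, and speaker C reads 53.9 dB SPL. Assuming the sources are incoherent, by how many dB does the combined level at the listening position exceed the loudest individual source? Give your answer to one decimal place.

Uncorrelated sources add in intensity (power), not in dB.
L_total = 10·log₁₀(10^(54.1/10) + 10^(53.2/10) + 10^(53.9/10)) = 58.52 dB SPL.
Excess over the loudest (54.1 dB): 58.52 − 54.1 = 4.4 dB.

4.4 dB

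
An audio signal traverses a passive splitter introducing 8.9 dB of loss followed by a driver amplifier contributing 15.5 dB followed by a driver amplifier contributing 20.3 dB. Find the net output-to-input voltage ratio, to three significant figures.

22.1

Net gain = (−8.9) + 15.5 + 20.3 = 26.9 dB.
Voltage ratio = 10^(26.9/20) = 22.1.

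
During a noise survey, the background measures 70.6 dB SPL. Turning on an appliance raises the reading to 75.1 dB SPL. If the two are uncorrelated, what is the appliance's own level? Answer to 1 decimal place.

Subtract intensities: L_src = 10·log₁₀(10^(L_total/10) − 10^(L_bg/10)).
L_src = 10·log₁₀(10^(75.1/10) − 10^(70.6/10)) = 10·log₁₀(20880000) = 73.2 dB SPL.

73.2 dB SPL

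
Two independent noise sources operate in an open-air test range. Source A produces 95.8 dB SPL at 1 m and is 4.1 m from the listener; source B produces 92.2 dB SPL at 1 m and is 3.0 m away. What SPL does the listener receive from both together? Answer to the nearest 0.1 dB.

At the listener: L_A = 95.8 − 20·log₁₀(4.1) = 83.54 dB; L_B = 92.2 − 20·log₁₀(3.0) = 82.66 dB.
Combined: 10·log₁₀(10^(83.54/10)+10^(82.66/10)) = 86.1 dB SPL.

86.1 dB SPL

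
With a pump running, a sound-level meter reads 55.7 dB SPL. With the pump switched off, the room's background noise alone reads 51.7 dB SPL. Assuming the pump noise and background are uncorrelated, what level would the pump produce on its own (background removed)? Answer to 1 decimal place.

Remove the background by subtracting linear intensities:
L_src = 10·log₁₀(10^(55.7/10) − 10^(51.7/10)) = 10·log₁₀(223600) = 53.5 dB SPL.

53.5 dB SPL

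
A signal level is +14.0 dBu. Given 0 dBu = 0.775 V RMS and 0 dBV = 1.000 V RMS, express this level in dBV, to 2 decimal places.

+11.79 dBV

The offset between the scales is 20·log₁₀(0.775/1.000) = −2.214 dB.
So dBV = +14.0 − 2.214 = +11.79 dBV.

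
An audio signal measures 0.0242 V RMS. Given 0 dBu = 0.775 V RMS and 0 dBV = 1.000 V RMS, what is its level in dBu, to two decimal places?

dBu = 20·log₁₀(V / 0.775 V).
20·log₁₀(0.0242/0.775) = -30.11 dBu.

-30.11 dBu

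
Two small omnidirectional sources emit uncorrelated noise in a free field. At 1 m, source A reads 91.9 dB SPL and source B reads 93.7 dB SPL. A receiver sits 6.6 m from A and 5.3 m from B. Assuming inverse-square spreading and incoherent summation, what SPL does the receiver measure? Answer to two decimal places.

At the listener: L_A = 91.9 − 20·log₁₀(6.6) = 75.509 dB; L_B = 93.7 − 20·log₁₀(5.3) = 79.214 dB.
Combined: 10·log₁₀(10^(75.509/10)+10^(79.214/10)) = 80.76 dB SPL.

80.76 dB SPL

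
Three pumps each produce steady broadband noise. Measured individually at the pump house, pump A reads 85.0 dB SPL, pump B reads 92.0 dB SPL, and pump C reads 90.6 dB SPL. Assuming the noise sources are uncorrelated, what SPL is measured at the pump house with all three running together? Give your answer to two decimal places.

Add the sources as powers (linear), then convert back to dB:
L_total = 10·log₁₀(10^(85.0/10) + 10^(92.0/10) + 10^(90.6/10)) = 10·log₁₀(3049000000) = 94.84 dB SPL.

94.84 dB SPL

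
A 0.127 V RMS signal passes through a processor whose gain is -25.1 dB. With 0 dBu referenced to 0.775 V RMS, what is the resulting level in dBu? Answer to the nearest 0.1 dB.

-40.8 dBu

Input level: 20·log₁₀(0.127/0.775) = -15.71 dBu.
Output: -15.71 − 25.1 = -40.8 dBu.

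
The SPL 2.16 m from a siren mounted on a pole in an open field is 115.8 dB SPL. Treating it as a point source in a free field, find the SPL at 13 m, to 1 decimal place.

100.2 dB SPL

Inverse-square spreading gives ΔL = −20·log₁₀(d₂/d₁).
ΔL = −20·log₁₀(13/2.16) = -15.59 dB, so L₂ = 115.8 + (-15.59) = 100.2 dB SPL.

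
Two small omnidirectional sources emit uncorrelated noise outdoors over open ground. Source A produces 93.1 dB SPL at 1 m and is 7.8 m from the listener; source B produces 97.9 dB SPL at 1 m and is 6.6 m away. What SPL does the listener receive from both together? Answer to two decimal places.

82.43 dB SPL

At the listener: L_A = 93.1 − 20·log₁₀(7.8) = 75.258 dB; L_B = 97.9 − 20·log₁₀(6.6) = 81.509 dB.
Combined: 10·log₁₀(10^(75.258/10)+10^(81.509/10)) = 82.43 dB SPL.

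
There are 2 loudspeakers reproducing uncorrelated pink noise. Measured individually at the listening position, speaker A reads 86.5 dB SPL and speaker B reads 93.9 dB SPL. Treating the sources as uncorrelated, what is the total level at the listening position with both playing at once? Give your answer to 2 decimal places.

94.63 dB SPL

Uncorrelated sources add in intensity (power), not in dB.
L_total = 10·log₁₀(10^(86.5/10) + 10^(93.9/10)) = 10·log₁₀(2901000000) = 94.63 dB SPL.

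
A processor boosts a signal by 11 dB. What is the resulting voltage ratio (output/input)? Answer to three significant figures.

3.55

Voltage ratio = 10^(dB/20).
10^(11/20) = 10^(0.5500) = 3.55.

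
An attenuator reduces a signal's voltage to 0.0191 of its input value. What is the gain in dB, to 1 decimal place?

For a voltage ratio, dB = 20·log₁₀(V₂/V₁).
20·log₁₀(0.0191) = -34.4 dB.

-34.4 dB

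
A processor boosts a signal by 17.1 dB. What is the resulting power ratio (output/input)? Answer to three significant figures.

51.3

Power ratio = 10^(dB/10).
10^(17.1/10) = 10^(1.710) = 51.3.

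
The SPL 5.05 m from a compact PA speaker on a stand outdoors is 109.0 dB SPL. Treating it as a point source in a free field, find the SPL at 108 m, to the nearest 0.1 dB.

82.4 dB SPL

Free-field point source: level drops by 20·log₁₀ of the distance ratio.
ΔL = −20·log₁₀(108/5.05) = -26.60 dB, so L₂ = 109.0 + (-26.60) = 82.4 dB SPL.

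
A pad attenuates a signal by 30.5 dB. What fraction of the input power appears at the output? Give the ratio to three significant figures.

Power ratio = 10^(dB/10).
10^(-30.5/10) = 10^(-3.050) = 0.000891.

0.000891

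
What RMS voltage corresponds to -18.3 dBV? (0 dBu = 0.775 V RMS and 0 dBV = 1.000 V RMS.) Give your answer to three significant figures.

0.122 V

V = 1.000 V × 10^(-18.3/20).
= 1.000 × 0.1216 = 0.122 V.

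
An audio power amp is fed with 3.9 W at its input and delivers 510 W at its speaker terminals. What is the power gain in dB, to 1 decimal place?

Power ratio → dB uses the 10·log₁₀ form:
10·log₁₀(510/3.9) = 10·log₁₀(130.8) = 21.2 dB.

21.2 dB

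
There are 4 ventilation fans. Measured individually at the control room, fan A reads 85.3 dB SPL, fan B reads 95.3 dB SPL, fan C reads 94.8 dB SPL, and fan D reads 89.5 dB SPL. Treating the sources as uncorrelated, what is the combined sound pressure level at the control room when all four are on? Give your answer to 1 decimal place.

98.8 dB SPL

Add the sources as powers (linear), then convert back to dB:
L_total = 10·log₁₀(10^(85.3/10) + 10^(95.3/10) + 10^(94.8/10) + 10^(89.5/10)) = 10·log₁₀(7638000000) = 98.8 dB SPL.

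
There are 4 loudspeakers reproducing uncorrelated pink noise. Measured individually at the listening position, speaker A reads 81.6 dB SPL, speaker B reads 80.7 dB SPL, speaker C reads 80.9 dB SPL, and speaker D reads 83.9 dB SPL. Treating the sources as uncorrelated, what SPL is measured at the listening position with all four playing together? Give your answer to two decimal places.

88.00 dB SPL

Uncorrelated sources add in intensity (power), not in dB.
L_total = 10·log₁₀(10^(81.6/10) + 10^(80.7/10) + 10^(80.9/10) + 10^(83.9/10)) = 10·log₁₀(630500000) = 88.00 dB SPL.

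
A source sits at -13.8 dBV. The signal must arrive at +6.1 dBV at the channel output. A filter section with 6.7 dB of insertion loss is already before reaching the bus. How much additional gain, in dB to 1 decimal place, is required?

26.6 dB

The required make-up gain is the shortfall in the dB sum.
G = +6.1 − (-13.8) + 6.7 = 26.6 dB.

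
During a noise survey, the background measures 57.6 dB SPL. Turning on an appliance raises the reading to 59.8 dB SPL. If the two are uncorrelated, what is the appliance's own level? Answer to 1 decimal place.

Background correction is a power subtraction:
L_src = 10·log₁₀(10^(59.8/10) − 10^(57.6/10)) = 10·log₁₀(379600) = 55.8 dB SPL.

55.8 dB SPL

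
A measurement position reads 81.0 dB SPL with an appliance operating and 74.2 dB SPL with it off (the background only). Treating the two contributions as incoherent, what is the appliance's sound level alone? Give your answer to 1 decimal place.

80.0 dB SPL

Subtract intensities: L_src = 10·log₁₀(10^(L_total/10) − 10^(L_bg/10)).
L_src = 10·log₁₀(10^(81.0/10) − 10^(74.2/10)) = 10·log₁₀(99590000) = 80.0 dB SPL.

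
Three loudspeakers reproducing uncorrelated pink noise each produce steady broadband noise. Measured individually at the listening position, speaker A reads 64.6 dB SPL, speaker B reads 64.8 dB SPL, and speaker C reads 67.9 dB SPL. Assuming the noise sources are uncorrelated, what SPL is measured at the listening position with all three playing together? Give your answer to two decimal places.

70.82 dB SPL

Incoherent sources sum as intensities:
L_total = 10·log₁₀(10^(64.6/10) + 10^(64.8/10) + 10^(67.9/10)) = 10·log₁₀(12070000) = 70.82 dB SPL.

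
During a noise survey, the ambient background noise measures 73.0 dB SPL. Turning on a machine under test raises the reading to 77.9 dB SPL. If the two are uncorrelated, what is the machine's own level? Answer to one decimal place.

76.2 dB SPL

Background correction is a power subtraction:
L_src = 10·log₁₀(10^(77.9/10) − 10^(73.0/10)) = 10·log₁₀(41710000) = 76.2 dB SPL.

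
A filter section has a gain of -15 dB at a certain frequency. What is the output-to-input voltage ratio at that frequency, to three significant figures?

0.178

Voltage ratio = 10^(dB/20).
10^(-15/20) = 10^(-0.7500) = 0.178.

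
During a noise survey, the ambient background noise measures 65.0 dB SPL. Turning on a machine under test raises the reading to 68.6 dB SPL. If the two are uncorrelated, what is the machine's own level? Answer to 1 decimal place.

Remove the background by subtracting linear intensities:
L_src = 10·log₁₀(10^(68.6/10) − 10^(65.0/10)) = 10·log₁₀(4082000) = 66.1 dB SPL.

66.1 dB SPL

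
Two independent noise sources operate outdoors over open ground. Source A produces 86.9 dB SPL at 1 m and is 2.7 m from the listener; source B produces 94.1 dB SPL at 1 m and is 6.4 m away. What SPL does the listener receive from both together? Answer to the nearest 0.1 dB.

At the listener: L_A = 86.9 − 20·log₁₀(2.7) = 78.27 dB; L_B = 94.1 − 20·log₁₀(6.4) = 77.98 dB.
Combined: 10·log₁₀(10^(78.27/10)+10^(77.98/10)) = 81.1 dB SPL.

81.1 dB SPL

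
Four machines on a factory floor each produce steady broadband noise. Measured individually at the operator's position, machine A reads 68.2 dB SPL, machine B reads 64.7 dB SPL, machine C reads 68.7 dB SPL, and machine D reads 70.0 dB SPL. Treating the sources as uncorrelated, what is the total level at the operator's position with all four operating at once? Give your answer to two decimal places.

Add the sources as powers (linear), then convert back to dB:
L_total = 10·log₁₀(10^(68.2/10) + 10^(64.7/10) + 10^(68.7/10) + 10^(70.0/10)) = 10·log₁₀(26970000) = 74.31 dB SPL.

74.31 dB SPL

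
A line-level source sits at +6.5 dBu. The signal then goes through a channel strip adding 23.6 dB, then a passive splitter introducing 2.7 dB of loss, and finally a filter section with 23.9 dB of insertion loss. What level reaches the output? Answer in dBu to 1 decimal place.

Cascaded gains and losses add directly in dB.
+6.5 + 23.6 − 2.7 − 23.9 = +3.5 dBu.

+3.5 dBu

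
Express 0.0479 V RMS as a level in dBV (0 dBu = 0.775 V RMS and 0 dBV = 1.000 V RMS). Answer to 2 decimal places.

-26.39 dBV

dBV = 20·log₁₀(V / 1.000 V).
20·log₁₀(0.0479/1.000) = -26.39 dBV.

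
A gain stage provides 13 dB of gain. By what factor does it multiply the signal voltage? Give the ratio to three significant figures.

Voltage ratio = 10^(dB/20).
10^(13/20) = 10^(0.6500) = 4.47.

4.47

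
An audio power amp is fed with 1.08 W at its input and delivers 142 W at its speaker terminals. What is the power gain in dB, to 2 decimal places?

21.19 dB

Power is a power quantity, so gain = 10·log₁₀(P_out/P_in).
10·log₁₀(142/1.08) = 10·log₁₀(131.5) = 21.19 dB.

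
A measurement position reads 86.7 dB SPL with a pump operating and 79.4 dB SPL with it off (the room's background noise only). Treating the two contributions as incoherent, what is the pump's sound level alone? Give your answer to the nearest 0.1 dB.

Background correction is a power subtraction:
L_src = 10·log₁₀(10^(86.7/10) − 10^(79.4/10)) = 10·log₁₀(380600000) = 85.8 dB SPL.

85.8 dB SPL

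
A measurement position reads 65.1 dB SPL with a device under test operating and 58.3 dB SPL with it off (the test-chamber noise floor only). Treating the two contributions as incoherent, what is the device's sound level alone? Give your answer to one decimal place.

Remove the background by subtracting linear intensities:
L_src = 10·log₁₀(10^(65.1/10) − 10^(58.3/10)) = 10·log₁₀(2560000) = 64.1 dB SPL.

64.1 dB SPL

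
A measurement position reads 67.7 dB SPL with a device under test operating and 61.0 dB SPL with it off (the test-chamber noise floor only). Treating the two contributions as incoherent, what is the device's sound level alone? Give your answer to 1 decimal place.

66.7 dB SPL

Background correction is a power subtraction:
L_src = 10·log₁₀(10^(67.7/10) − 10^(61.0/10)) = 10·log₁₀(4630000) = 66.7 dB SPL.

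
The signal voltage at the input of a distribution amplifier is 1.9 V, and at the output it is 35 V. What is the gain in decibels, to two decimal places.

Voltage is an amplitude quantity, so gain = 20·log₁₀(V_out/V_in).
20·log₁₀(35/1.9) = 20·log₁₀(18.42) = 25.31 dB.

25.31 dB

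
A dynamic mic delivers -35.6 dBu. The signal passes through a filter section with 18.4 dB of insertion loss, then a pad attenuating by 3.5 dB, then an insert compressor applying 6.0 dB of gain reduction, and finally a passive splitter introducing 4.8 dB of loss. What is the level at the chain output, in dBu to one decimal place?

-68.3 dBu

In dB, series stages simply add:
-35.6 − 18.4 − 3.5 − 6.0 − 4.8 = -68.3 dBu.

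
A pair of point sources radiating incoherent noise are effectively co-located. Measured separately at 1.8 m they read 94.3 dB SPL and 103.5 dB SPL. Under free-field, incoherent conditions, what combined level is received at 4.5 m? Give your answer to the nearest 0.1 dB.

96.0 dB SPL

Combined at 1.8 m: 10·log₁₀(10^(94.3/10)+10^(103.5/10)) = 103.99 dB SPL.
Then apply −20·log₁₀(4.5/1.8) = -7.96 dB → 96.0 dB SPL.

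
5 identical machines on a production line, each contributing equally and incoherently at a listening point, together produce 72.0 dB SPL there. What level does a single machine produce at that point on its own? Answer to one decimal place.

65.0 dB SPL

5 equal incoherent sources add 10·log₁₀(5) = 6.99 dB over one source.
L_one = 72.0 − 6.99 = 65.0 dB SPL.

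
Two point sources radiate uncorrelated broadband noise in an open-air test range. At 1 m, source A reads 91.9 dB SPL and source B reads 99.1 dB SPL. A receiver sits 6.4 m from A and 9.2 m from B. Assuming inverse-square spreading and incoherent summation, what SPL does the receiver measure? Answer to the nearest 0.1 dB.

81.3 dB SPL

At the listener: L_A = 91.9 − 20·log₁₀(6.4) = 75.78 dB; L_B = 99.1 − 20·log₁₀(9.2) = 79.82 dB.
Combined: 10·log₁₀(10^(75.78/10)+10^(79.82/10)) = 81.3 dB SPL.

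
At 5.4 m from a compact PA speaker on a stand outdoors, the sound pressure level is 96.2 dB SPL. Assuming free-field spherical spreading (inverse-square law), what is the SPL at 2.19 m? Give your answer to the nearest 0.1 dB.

104.0 dB SPL

Inverse-square spreading gives ΔL = −20·log₁₀(d₂/d₁).
ΔL = −20·log₁₀(2.19/5.4) = 7.84 dB, so L₂ = 96.2 + (7.84) = 104.0 dB SPL.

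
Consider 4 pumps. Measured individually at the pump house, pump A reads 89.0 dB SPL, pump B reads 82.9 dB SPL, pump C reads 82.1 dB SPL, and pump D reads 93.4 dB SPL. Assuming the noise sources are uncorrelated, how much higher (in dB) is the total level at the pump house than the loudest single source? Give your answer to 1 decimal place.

Uncorrelated sources add in intensity (power), not in dB.
L_total = 10·log₁₀(10^(89.0/10) + 10^(82.9/10) + 10^(82.1/10) + 10^(93.4/10)) = 95.24 dB SPL.
Excess over the loudest (93.4 dB): 95.24 − 93.4 = 1.8 dB.

1.8 dB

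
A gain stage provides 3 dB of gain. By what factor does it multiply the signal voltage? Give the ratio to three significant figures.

1.41

Voltage ratio = 10^(dB/20).
10^(3/20) = 10^(0.1500) = 1.41.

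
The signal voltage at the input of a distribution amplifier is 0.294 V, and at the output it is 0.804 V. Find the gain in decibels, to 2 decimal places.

Voltage is an amplitude quantity, so gain = 20·log₁₀(V_out/V_in).
20·log₁₀(0.804/0.294) = 20·log₁₀(2.735) = 8.74 dB.

8.74 dB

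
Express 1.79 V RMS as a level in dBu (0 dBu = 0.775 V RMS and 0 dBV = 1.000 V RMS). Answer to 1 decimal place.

+7.3 dBu

dBu = 20·log₁₀(V / 0.775 V).
20·log₁₀(1.79/0.775) = +7.3 dBu.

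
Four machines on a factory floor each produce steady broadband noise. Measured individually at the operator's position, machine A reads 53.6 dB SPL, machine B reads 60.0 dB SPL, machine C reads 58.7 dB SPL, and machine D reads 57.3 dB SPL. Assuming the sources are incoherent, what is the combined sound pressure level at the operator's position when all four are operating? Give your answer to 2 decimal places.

63.99 dB SPL

Incoherent sources sum as intensities:
L_total = 10·log₁₀(10^(53.6/10) + 10^(60.0/10) + 10^(58.7/10) + 10^(57.3/10)) = 10·log₁₀(2507000) = 63.99 dB SPL.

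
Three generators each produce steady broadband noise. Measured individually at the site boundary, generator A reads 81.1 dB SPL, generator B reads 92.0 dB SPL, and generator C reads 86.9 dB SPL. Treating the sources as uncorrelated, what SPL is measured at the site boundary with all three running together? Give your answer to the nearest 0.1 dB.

93.4 dB SPL

Uncorrelated sources add in intensity (power), not in dB.
L_total = 10·log₁₀(10^(81.1/10) + 10^(92.0/10) + 10^(86.9/10)) = 10·log₁₀(2203000000) = 93.4 dB SPL.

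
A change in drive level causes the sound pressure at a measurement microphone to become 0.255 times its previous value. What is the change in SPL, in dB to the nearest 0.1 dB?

-11.9 dB

Sound pressure is an amplitude quantity: ΔL = 20·log₁₀(p₂/p₁).
20·log₁₀(0.255) = -11.9 dB.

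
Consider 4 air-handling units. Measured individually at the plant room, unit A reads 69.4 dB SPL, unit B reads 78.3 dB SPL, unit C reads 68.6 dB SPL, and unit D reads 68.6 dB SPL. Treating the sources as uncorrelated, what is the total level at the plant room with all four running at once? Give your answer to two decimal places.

Uncorrelated sources add in intensity (power), not in dB.
L_total = 10·log₁₀(10^(69.4/10) + 10^(78.3/10) + 10^(68.6/10) + 10^(68.6/10)) = 10·log₁₀(90810000) = 79.58 dB SPL.

79.58 dB SPL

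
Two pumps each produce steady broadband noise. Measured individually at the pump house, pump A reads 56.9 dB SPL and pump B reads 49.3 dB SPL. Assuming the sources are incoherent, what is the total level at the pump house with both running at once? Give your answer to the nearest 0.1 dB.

57.6 dB SPL

Add the sources as powers (linear), then convert back to dB:
L_total = 10·log₁₀(10^(56.9/10) + 10^(49.3/10)) = 10·log₁₀(574900) = 57.6 dB SPL.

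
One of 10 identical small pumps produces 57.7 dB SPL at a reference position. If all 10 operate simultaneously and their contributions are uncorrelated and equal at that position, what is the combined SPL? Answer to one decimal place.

10 equal incoherent sources raise the level by 10·log₁₀(10) = 10.00 dB.
L_total = 57.7 + 10.00 = 67.7 dB SPL.

67.7 dB SPL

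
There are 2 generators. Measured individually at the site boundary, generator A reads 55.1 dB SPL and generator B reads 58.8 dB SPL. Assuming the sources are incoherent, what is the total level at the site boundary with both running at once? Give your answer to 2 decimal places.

Incoherent sources sum as intensities:
L_total = 10·log₁₀(10^(55.1/10) + 10^(58.8/10)) = 10·log₁₀(1082000) = 60.34 dB SPL.

60.34 dB SPL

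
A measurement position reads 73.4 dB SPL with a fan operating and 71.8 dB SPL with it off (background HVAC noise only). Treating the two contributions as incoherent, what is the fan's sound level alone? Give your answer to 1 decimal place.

68.3 dB SPL

Remove the background by subtracting linear intensities:
L_src = 10·log₁₀(10^(73.4/10) − 10^(71.8/10)) = 10·log₁₀(6742000) = 68.3 dB SPL.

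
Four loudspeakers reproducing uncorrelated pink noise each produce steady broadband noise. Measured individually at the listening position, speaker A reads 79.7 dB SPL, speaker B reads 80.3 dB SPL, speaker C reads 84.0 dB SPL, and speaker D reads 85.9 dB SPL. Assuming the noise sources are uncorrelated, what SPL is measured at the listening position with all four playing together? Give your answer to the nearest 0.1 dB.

89.2 dB SPL

Uncorrelated sources add in intensity (power), not in dB.
L_total = 10·log₁₀(10^(79.7/10) + 10^(80.3/10) + 10^(84.0/10) + 10^(85.9/10)) = 10·log₁₀(840700000) = 89.2 dB SPL.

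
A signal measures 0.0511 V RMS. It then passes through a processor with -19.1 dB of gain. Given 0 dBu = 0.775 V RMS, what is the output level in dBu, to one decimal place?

-42.7 dBu

Input level: 20·log₁₀(0.0511/0.775) = -23.62 dBu.
Output: -23.62 − 19.1 = -42.7 dBu.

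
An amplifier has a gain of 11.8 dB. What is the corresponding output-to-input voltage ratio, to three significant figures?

3.89

Voltage ratio = 10^(dB/20).
10^(11.8/20) = 10^(0.5900) = 3.89.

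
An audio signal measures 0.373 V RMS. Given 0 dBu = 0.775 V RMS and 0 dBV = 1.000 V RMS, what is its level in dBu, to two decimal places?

dBu = 20·log₁₀(V / 0.775 V).
20·log₁₀(0.373/0.775) = -6.35 dBu.

-6.35 dBu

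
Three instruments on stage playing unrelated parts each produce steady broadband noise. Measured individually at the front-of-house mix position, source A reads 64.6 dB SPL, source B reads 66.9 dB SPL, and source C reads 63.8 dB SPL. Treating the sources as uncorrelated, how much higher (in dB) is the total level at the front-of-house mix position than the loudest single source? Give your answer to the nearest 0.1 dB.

Uncorrelated sources add in intensity (power), not in dB.
L_total = 10·log₁₀(10^(64.6/10) + 10^(66.9/10) + 10^(63.8/10)) = 70.08 dB SPL.
Excess over the loudest (66.9 dB): 70.08 − 66.9 = 3.2 dB.

3.2 dB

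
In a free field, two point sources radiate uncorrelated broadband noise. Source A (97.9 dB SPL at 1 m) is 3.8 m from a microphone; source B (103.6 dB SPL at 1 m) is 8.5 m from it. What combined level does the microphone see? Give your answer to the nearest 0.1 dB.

At the listener: L_A = 97.9 − 20·log₁₀(3.8) = 86.30 dB; L_B = 103.6 − 20·log₁₀(8.5) = 85.01 dB.
Combined: 10·log₁₀(10^(86.30/10)+10^(85.01/10)) = 88.7 dB SPL.

88.7 dB SPL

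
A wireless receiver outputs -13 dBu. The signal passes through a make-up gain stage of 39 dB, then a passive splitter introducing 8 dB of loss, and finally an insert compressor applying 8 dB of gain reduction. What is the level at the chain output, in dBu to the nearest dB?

+10 dBu

In dB, series stages simply add:
-13 + 39 − 8 − 8 = +10 dBu.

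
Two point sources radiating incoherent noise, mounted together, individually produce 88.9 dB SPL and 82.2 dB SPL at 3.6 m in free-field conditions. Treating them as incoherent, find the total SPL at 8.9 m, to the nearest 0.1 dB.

Combined at 3.6 m: 10·log₁₀(10^(88.9/10)+10^(82.2/10)) = 89.74 dB SPL.
Then apply −20·log₁₀(8.9/3.6) = -7.86 dB → 81.9 dB SPL.

81.9 dB SPL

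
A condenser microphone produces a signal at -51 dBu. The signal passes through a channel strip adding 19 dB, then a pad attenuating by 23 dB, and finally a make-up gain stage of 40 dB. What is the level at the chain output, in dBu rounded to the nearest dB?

-15 dBu

Cascaded gains and losses add directly in dB.
-51 + 19 − 23 + 40 = -15 dBu.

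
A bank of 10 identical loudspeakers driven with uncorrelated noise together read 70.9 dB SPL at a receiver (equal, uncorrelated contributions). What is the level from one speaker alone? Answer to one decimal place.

60.9 dB SPL

10 equal incoherent sources add 10·log₁₀(10) = 10.00 dB over one source.
L_one = 70.9 − 10.00 = 60.9 dB SPL.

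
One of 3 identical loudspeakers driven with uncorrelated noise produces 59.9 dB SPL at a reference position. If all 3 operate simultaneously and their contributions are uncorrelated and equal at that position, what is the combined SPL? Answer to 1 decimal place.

3 equal incoherent sources raise the level by 10·log₁₀(3) = 4.77 dB.
L_total = 59.9 + 4.77 = 64.7 dB SPL.

64.7 dB SPL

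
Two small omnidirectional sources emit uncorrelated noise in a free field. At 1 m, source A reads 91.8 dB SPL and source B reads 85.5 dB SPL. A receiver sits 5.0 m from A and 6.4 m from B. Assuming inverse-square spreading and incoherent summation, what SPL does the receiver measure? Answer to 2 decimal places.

78.40 dB SPL

At the listener: L_A = 91.8 − 20·log₁₀(5.0) = 77.821 dB; L_B = 85.5 − 20·log₁₀(6.4) = 69.376 dB.
Combined: 10·log₁₀(10^(77.821/10)+10^(69.376/10)) = 78.40 dB SPL.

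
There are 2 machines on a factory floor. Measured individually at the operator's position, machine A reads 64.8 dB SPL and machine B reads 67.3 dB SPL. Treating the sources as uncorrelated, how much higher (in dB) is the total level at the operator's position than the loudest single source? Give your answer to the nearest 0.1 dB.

Add the sources as powers (linear), then convert back to dB:
L_total = 10·log₁₀(10^(64.8/10) + 10^(67.3/10)) = 69.24 dB SPL.
Excess over the loudest (67.3 dB): 69.24 − 67.3 = 1.9 dB.

1.9 dB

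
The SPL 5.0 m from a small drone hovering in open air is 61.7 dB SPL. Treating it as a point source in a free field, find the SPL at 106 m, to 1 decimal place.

Inverse-square spreading gives ΔL = −20·log₁₀(d₂/d₁).
ΔL = −20·log₁₀(106/5.0) = -26.53 dB, so L₂ = 61.7 + (-26.53) = 35.2 dB SPL.

35.2 dB SPL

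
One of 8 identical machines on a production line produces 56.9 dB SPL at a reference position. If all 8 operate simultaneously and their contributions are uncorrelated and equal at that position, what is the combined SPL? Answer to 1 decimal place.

8 equal incoherent sources raise the level by 10·log₁₀(8) = 9.03 dB.
L_total = 56.9 + 9.03 = 65.9 dB SPL.

65.9 dB SPL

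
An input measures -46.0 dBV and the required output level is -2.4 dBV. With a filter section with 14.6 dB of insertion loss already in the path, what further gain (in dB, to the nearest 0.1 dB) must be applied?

58.2 dB

The required make-up gain is the shortfall in the dB sum.
G = -2.4 − (-46.0) + 14.6 = 58.2 dB.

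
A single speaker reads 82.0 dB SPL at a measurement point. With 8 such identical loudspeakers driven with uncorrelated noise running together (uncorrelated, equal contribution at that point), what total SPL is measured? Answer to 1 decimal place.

8 equal incoherent sources raise the level by 10·log₁₀(8) = 9.03 dB.
L_total = 82.0 + 9.03 = 91.0 dB SPL.

91.0 dB SPL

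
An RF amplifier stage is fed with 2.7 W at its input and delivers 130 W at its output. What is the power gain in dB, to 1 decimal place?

Power is a power quantity, so gain = 10·log₁₀(P_out/P_in).
10·log₁₀(130/2.7) = 10·log₁₀(48.15) = 16.8 dB.

16.8 dB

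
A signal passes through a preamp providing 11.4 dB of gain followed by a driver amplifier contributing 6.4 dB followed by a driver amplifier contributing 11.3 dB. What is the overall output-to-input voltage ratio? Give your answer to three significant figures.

Net gain = 11.4 + 6.4 + 11.3 = 29.1 dB.
Voltage ratio = 10^(29.1/20) = 28.5.

28.5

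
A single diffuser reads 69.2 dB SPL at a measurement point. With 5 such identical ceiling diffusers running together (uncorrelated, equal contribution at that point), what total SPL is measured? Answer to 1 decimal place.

76.2 dB SPL

5 equal incoherent sources raise the level by 10·log₁₀(5) = 6.99 dB.
L_total = 69.2 + 6.99 = 76.2 dB SPL.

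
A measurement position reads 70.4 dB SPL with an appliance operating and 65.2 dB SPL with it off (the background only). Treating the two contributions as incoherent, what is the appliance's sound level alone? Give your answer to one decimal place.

Subtract intensities: L_src = 10·log₁₀(10^(L_total/10) − 10^(L_bg/10)).
L_src = 10·log₁₀(10^(70.4/10) − 10^(65.2/10)) = 10·log₁₀(7653000) = 68.8 dB SPL.

68.8 dB SPL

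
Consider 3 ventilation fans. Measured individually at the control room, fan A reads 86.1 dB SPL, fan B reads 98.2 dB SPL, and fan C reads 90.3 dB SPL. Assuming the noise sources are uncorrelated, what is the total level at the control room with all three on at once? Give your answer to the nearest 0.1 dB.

99.1 dB SPL

Uncorrelated sources add in intensity (power), not in dB.
L_total = 10·log₁₀(10^(86.1/10) + 10^(98.2/10) + 10^(90.3/10)) = 10·log₁₀(8086000000) = 99.1 dB SPL.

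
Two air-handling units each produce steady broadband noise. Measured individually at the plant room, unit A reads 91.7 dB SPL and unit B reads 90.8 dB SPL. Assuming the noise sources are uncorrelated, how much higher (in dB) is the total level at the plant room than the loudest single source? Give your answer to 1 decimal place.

2.6 dB

Incoherent sources sum as intensities:
L_total = 10·log₁₀(10^(91.7/10) + 10^(90.8/10)) = 94.28 dB SPL.
Excess over the loudest (91.7 dB): 94.28 − 91.7 = 2.6 dB.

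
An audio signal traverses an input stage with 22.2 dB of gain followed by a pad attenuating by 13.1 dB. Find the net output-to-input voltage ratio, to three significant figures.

Net gain = 22.2 + (−13.1) = 9.1 dB.
Voltage ratio = 10^(9.1/20) = 2.85.

2.85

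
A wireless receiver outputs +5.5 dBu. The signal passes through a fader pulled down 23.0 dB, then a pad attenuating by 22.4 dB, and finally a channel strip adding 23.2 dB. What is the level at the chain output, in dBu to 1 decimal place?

Gain stages sum in dB:
+5.5 − 23.0 − 22.4 + 23.2 = -16.7 dBu.

-16.7 dBu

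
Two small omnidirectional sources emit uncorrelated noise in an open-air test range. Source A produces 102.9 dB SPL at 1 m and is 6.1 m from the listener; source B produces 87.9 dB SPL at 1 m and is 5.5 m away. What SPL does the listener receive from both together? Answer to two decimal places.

87.36 dB SPL

At the listener: L_A = 102.9 − 20·log₁₀(6.1) = 87.193 dB; L_B = 87.9 − 20·log₁₀(5.5) = 73.093 dB.
Combined: 10·log₁₀(10^(87.193/10)+10^(73.093/10)) = 87.36 dB SPL.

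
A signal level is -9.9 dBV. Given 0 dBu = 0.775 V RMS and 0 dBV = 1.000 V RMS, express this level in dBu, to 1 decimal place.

-7.7 dBu

The offset between the scales is 20·log₁₀(0.775/1.000) = −2.214 dB.
So dBu = -9.9 + 2.214 = -7.7 dBu.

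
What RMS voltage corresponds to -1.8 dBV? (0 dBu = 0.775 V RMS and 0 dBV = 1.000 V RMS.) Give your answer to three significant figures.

V = 1.000 V × 10^(-1.8/20).
= 1.000 × 0.8128 = 0.813 V.

0.813 V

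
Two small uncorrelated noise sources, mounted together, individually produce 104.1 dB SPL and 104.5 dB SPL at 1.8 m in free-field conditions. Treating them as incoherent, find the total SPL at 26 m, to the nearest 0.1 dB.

Combined at 1.8 m: 10·log₁₀(10^(104.1/10)+10^(104.5/10)) = 107.31 dB SPL.
Then apply −20·log₁₀(26/1.8) = -23.19 dB → 84.1 dB SPL.

84.1 dB SPL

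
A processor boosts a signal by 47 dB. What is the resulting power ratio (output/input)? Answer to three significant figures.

50100

Power ratio = 10^(dB/10).
10^(47/10) = 10^(4.700) = 50100.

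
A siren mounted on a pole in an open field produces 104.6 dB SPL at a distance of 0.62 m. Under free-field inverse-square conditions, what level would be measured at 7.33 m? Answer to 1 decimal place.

83.1 dB SPL

Inverse-square spreading gives ΔL = −20·log₁₀(d₂/d₁).
ΔL = −20·log₁₀(7.33/0.62) = -21.45 dB, so L₂ = 104.6 + (-21.45) = 83.1 dB SPL.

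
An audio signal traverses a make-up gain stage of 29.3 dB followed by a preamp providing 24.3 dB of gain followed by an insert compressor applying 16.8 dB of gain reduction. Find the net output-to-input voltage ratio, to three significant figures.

69.2

Net gain = 29.3 + 24.3 + (−16.8) = 36.8 dB.
Voltage ratio = 10^(36.8/20) = 69.2.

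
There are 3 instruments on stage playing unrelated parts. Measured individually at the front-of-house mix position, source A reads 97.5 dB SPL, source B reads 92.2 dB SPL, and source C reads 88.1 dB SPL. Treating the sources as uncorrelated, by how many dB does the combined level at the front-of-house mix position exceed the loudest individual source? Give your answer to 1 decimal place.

1.5 dB

Uncorrelated sources add in intensity (power), not in dB.
L_total = 10·log₁₀(10^(97.5/10) + 10^(92.2/10) + 10^(88.1/10)) = 98.99 dB SPL.
Excess over the loudest (97.5 dB): 98.99 − 97.5 = 1.5 dB.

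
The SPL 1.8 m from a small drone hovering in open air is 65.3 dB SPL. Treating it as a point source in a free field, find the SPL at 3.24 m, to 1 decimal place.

60.2 dB SPL

For a point source in a free field, ΔL = −20·log₁₀(d₂/d₁).
ΔL = −20·log₁₀(3.24/1.8) = -5.11 dB, so L₂ = 65.3 + (-5.11) = 60.2 dB SPL.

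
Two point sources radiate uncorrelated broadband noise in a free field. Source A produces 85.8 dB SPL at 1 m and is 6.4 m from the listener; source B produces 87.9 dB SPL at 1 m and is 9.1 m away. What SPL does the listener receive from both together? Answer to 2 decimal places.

72.23 dB SPL

At the listener: L_A = 85.8 − 20·log₁₀(6.4) = 69.676 dB; L_B = 87.9 − 20·log₁₀(9.1) = 68.719 dB.
Combined: 10·log₁₀(10^(69.676/10)+10^(68.719/10)) = 72.23 dB SPL.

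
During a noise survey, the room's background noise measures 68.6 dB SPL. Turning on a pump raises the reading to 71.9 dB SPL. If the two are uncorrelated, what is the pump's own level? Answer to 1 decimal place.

Subtract intensities: L_src = 10·log₁₀(10^(L_total/10) − 10^(L_bg/10)).
L_src = 10·log₁₀(10^(71.9/10) − 10^(68.6/10)) = 10·log₁₀(8244000) = 69.2 dB SPL.

69.2 dB SPL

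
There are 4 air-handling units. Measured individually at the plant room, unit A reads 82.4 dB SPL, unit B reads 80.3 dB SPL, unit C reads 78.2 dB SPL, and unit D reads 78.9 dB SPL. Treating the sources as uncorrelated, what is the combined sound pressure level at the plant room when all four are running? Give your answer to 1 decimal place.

86.3 dB SPL

Add the sources as powers (linear), then convert back to dB:
L_total = 10·log₁₀(10^(82.4/10) + 10^(80.3/10) + 10^(78.2/10) + 10^(78.9/10)) = 10·log₁₀(424600000) = 86.3 dB SPL.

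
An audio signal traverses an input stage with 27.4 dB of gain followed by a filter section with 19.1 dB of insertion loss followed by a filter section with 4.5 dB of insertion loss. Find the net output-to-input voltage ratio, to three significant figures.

Net gain = 27.4 + (−19.1) + (−4.5) = 3.8 dB.
Voltage ratio = 10^(3.8/20) = 1.55.

1.55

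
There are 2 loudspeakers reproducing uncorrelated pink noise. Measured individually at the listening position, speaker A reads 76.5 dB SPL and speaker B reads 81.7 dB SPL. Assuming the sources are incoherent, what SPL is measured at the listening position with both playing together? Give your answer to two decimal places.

Incoherent sources sum as intensities:
L_total = 10·log₁₀(10^(76.5/10) + 10^(81.7/10)) = 10·log₁₀(192600000) = 82.85 dB SPL.

82.85 dB SPL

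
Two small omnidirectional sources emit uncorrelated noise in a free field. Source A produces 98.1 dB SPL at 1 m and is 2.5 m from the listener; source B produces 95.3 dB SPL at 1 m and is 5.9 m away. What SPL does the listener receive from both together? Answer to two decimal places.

At the listener: L_A = 98.1 − 20·log₁₀(2.5) = 90.141 dB; L_B = 95.3 − 20·log₁₀(5.9) = 79.883 dB.
Combined: 10·log₁₀(10^(90.141/10)+10^(79.883/10)) = 90.53 dB SPL.

90.53 dB SPL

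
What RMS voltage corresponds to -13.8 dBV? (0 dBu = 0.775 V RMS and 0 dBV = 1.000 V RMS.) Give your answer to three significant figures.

0.204 V

V = 1.000 V × 10^(-13.8/20).
= 1.000 × 0.2042 = 0.204 V.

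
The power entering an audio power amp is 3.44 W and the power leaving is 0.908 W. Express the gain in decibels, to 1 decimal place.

Power ratio → dB uses the 10·log₁₀ form:
10·log₁₀(0.908/3.44) = 10·log₁₀(0.2640) = -5.8 dB.

-5.8 dB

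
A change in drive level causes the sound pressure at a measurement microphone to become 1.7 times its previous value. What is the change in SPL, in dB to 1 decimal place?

SPL change from a pressure ratio uses the 20·log₁₀ form:
20·log₁₀(1.7) = 4.6 dB.

4.6 dB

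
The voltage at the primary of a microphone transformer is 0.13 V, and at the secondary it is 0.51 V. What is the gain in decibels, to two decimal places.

For a voltage ratio, dB = 20·log₁₀(V₂/V₁).
20·log₁₀(0.51/0.13) = 20·log₁₀(3.923) = 11.87 dB.

11.87 dB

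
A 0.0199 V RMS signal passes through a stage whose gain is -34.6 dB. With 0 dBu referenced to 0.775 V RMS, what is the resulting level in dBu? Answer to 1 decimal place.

-66.4 dBu

Input level: 20·log₁₀(0.0199/0.775) = -31.81 dBu.
Output: -31.81 − 34.6 = -66.4 dBu.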